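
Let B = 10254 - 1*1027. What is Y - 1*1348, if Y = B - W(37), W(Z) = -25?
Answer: 7904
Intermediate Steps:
B = 9227 (B = 10254 - 1027 = 9227)
Y = 9252 (Y = 9227 - 1*(-25) = 9227 + 25 = 9252)
Y - 1*1348 = 9252 - 1*1348 = 9252 - 1348 = 7904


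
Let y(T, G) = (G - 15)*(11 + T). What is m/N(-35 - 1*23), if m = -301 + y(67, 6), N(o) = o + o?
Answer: 1003/116 ≈ 8.6465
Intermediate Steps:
y(T, G) = (-15 + G)*(11 + T)
N(o) = 2*o
m = -1003 (m = -301 + (-165 - 15*67 + 11*6 + 6*67) = -301 + (-165 - 1005 + 66 + 402) = -301 - 702 = -1003)
m/N(-35 - 1*23) = -1003*1/(2*(-35 - 1*23)) = -1003*1/(2*(-35 - 23)) = -1003/(2*(-58)) = -1003/(-116) = -1003*(-1/116) = 1003/116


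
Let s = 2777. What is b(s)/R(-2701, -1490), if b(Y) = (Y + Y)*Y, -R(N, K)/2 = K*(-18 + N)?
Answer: -7711729/4051310 ≈ -1.9035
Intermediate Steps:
R(N, K) = -2*K*(-18 + N)
b(Y) = 2*Y**2 (b(Y) = (2*Y)*Y = 2*Y**2)
b(s)/R(-2701, -1490) = (2*2777**2)/((2*(-1490)*(18 - 1*(-2701)))) = (2*7711729)/((2*(-1490)*(18 + 2701))) = 15423458/((2*(-1490)*2719)) = 15423458/(-8102620) = 15423458*(-1/8102620) = -7711729/4051310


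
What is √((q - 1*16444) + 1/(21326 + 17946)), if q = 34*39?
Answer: I*√5829084984710/19636 ≈ 122.96*I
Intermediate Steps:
q = 1326
√((q - 1*16444) + 1/(21326 + 17946)) = √((1326 - 1*16444) + 1/(21326 + 17946)) = √((1326 - 16444) + 1/39272) = √(-15118 + 1/39272) = √(-593714095/39272) = I*√5829084984710/19636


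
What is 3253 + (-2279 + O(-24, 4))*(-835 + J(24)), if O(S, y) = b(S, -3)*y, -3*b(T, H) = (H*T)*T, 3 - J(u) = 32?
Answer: -18347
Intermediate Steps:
J(u) = -29 (J(u) = 3 - 1*32 = 3 - 32 = -29)
b(T, H) = -H*T**2/3 (b(T, H) = -H*T*T/3 = -H*T**2/3)
O(S, y) = y*S**2 (O(S, y) = (-1/3*(-3)*S**2)*y = S**2*y = y*S**2)
3253 + (-2279 + O(-24, 4))*(-835 + J(24)) = 3253 + (-2279 + 4*(-24)**2)*(-835 - 29) = 3253 + (-2279 + 4*576)*(-864) = 3253 + (-2279 + 2304)*(-864) = 3253 + 25*(-864) = 3253 - 21600 = -18347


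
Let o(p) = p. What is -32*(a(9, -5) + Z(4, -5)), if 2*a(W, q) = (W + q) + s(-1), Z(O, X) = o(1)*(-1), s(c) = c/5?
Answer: -144/5 ≈ -28.800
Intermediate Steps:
s(c) = c/5 (s(c) = c*(⅕) = c/5)
Z(O, X) = -1 (Z(O, X) = 1*(-1) = -1)
a(W, q) = -⅒ + W/2 + q/2 (a(W, q) = ((W + q) + (⅕)*(-1))/2 = ((W + q) - ⅕)/2 = (-⅕ + W + q)/2 = -⅒ + W/2 + q/2)
-32*(a(9, -5) + Z(4, -5)) = -32*((-⅒ + (½)*9 + (½)*(-5)) - 1) = -32*((-⅒ + 9/2 - 5/2) - 1) = -32*(19/10 - 1) = -32*9/10 = -144/5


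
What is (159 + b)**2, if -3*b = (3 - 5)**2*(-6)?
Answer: 27889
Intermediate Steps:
b = 8 (b = -(3 - 5)**2*(-6)/3 = -(-2)**2*(-6)/3 = -4*(-6)/3 = -1/3*(-24) = 8)
(159 + b)**2 = (159 + 8)**2 = 167**2 = 27889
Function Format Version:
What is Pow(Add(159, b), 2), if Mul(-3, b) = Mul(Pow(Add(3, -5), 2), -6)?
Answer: 27889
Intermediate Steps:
b = 8 (b = Mul(Rational(-1, 3), Mul(Pow(Add(3, -5), 2), -6)) = Mul(Rational(-1, 3), Mul(Pow(-2, 2), -6)) = Mul(Rational(-1, 3), Mul(4, -6)) = Mul(Rational(-1, 3), -24) = 8)
Pow(Add(159, b), 2) = Pow(Add(159, 8), 2) = Pow(167, 2) = 27889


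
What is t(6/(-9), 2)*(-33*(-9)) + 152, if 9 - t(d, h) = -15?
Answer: 7280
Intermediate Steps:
t(d, h) = 24 (t(d, h) = 9 - 1*(-15) = 9 + 15 = 24)
t(6/(-9), 2)*(-33*(-9)) + 152 = 24*(-33*(-9)) + 152 = 24*297 + 152 = 7128 + 152 = 7280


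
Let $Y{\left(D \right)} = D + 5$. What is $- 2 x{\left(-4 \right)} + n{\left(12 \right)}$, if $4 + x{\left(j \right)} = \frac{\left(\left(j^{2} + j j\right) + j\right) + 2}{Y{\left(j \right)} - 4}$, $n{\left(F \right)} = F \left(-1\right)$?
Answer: $16$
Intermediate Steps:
$n{\left(F \right)} = - F$
$Y{\left(D \right)} = 5 + D$
$x{\left(j \right)} = -4 + \frac{2 + j + 2 j^{2}}{1 + j}$ ($x{\left(j \right)} = -4 + \frac{\left(\left(j^{2} + j j\right) + j\right) + 2}{\left(5 + j\right) - 4} = -4 + \frac{\left(\left(j^{2} + j^{2}\right) + j\right) + 2}{1 + j} = -4 + \frac{\left(2 j^{2} + j\right) + 2}{1 + j} = -4 + \frac{\left(j + 2 j^{2}\right) + 2}{1 + j} = -4 + \frac{2 + j + 2 j^{2}}{1 + j}$)
$- 2 x{\left(-4 \right)} + n{\left(12 \right)} = - 2 \frac{-2 - -12 + 2 \left(-4\right)^{2}}{1 - 4} - 12 = - 2 \frac{-2 + 12 + 2 \cdot 16}{-3} - 12 = - 2 \left(- \frac{-2 + 12 + 32}{3}\right) - 12 = - 2 \left(\left(- \frac{1}{3}\right) 42\right) - 12 = \left(-2\right) \left(-14\right) - 12 = 28 - 12 = 16$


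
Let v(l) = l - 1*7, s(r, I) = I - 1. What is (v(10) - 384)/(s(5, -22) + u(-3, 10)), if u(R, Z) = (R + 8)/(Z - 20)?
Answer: 762/47 ≈ 16.213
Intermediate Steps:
u(R, Z) = (8 + R)/(-20 + Z)
s(r, I) = -1 + I
v(l) = -7 + l (v(l) = l - 7 = -7 + l)
(v(10) - 384)/(s(5, -22) + u(-3, 10)) = ((-7 + 10) - 384)/((-1 - 22) + (8 - 3)/(-20 + 10)) = (3 - 384)/(-23 + 5/(-10)) = -381/(-23 - 1/10*5) = -381/(-23 - 1/2) = -381/(-47/2) = -381*(-2/47) = 762/47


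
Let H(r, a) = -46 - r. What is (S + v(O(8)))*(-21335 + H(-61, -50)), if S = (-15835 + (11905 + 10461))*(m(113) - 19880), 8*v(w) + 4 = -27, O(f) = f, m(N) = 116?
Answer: 2751957625495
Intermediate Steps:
v(w) = -31/8 (v(w) = -1/2 + (1/8)*(-27) = -1/2 - 27/8 = -31/8)
S = -129078684 (S = (-15835 + (11905 + 10461))*(116 - 19880) = (-15835 + 22366)*(-19764) = 6531*(-19764) = -129078684)
(S + v(O(8)))*(-21335 + H(-61, -50)) = (-129078684 - 31/8)*(-21335 + (-46 - 1*(-61))) = -1032629503*(-21335 + (-46 + 61))/8 = -1032629503*(-21335 + 15)/8 = -1032629503/8*(-21320) = 2751957625495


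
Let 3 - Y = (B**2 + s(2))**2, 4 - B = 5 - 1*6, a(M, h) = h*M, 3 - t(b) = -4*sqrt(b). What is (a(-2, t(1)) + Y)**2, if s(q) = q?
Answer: 547600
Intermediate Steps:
t(b) = 3 + 4*sqrt(b) (t(b) = 3 - (-4)*sqrt(b) = 3 + 4*sqrt(b))
a(M, h) = M*h
B = 5 (B = 4 - (5 - 1*6) = 4 - (5 - 6) = 4 - 1*(-1) = 4 + 1 = 5)
Y = -726 (Y = 3 - (5**2 + 2)**2 = 3 - (25 + 2)**2 = 3 - 1*27**2 = 3 - 1*729 = 3 - 729 = -726)
(a(-2, t(1)) + Y)**2 = (-2*(3 + 4*sqrt(1)) - 726)**2 = (-2*(3 + 4*1) - 726)**2 = (-2*(3 + 4) - 726)**2 = (-2*7 - 726)**2 = (-14 - 726)**2 = (-740)**2 = 547600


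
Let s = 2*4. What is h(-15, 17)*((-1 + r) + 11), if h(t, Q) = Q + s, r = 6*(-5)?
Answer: -500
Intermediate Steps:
r = -30
s = 8
h(t, Q) = 8 + Q (h(t, Q) = Q + 8 = 8 + Q)
h(-15, 17)*((-1 + r) + 11) = (8 + 17)*((-1 - 30) + 11) = 25*(-31 + 11) = 25*(-20) = -500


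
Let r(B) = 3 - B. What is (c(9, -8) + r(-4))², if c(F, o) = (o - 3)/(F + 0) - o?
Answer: 15376/81 ≈ 189.83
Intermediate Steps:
c(F, o) = -o + (-3 + o)/F (c(F, o) = (-3 + o)/F - o = -o + (-3 + o)/F)
(c(9, -8) + r(-4))² = ((-3 - 8 - 1*9*(-8))/9 + (3 - 1*(-4)))² = ((-3 - 8 + 72)/9 + (3 + 4))² = ((⅑)*61 + 7)² = (61/9 + 7)² = (124/9)² = 15376/81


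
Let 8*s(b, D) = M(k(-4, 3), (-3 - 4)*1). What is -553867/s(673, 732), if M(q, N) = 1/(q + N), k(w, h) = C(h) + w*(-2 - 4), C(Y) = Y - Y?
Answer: -75325912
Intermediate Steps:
C(Y) = 0
k(w, h) = -6*w (k(w, h) = 0 + w*(-2 - 4) = 0 + w*(-6) = 0 - 6*w = -6*w)
M(q, N) = 1/(N + q)
s(b, D) = 1/136 (s(b, D) = 1/(8*((-3 - 4)*1 - 6*(-4))) = 1/(8*(-7*1 + 24)) = 1/(8*(-7 + 24)) = (1/8)/17 = (1/8)*(1/17) = 1/136)
-553867/s(673, 732) = -553867/1/136 = -553867*136 = -75325912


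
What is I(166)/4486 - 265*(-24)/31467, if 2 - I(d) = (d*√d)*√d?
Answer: -139751793/23526827 ≈ -5.9401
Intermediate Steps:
I(d) = 2 - d² (I(d) = 2 - d*√d*√d = 2 - d^(3/2)*√d = 2 - d²)
I(166)/4486 - 265*(-24)/31467 = (2 - 1*166²)/4486 - 265*(-24)/31467 = (2 - 1*27556)*(1/4486) + 6360*(1/31467) = (2 - 27556)*(1/4486) + 2120/10489 = -27554*1/4486 + 2120/10489 = -13777/2243 + 2120/10489 = -139751793/23526827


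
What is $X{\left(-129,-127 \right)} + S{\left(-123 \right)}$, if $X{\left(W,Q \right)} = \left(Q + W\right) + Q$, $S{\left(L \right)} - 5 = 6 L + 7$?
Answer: $-1109$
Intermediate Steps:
$S{\left(L \right)} = 12 + 6 L$ ($S{\left(L \right)} = 5 + \left(6 L + 7\right) = 5 + \left(7 + 6 L\right) = 12 + 6 L$)
$X{\left(W,Q \right)} = W + 2 Q$
$X{\left(-129,-127 \right)} + S{\left(-123 \right)} = \left(-129 + 2 \left(-127\right)\right) + \left(12 + 6 \left(-123\right)\right) = \left(-129 - 254\right) + \left(12 - 738\right) = -383 - 726 = -1109$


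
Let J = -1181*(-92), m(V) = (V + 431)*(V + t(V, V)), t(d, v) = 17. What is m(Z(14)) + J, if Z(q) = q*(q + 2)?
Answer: 266507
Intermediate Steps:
Z(q) = q*(2 + q)
m(V) = (17 + V)*(431 + V) (m(V) = (V + 431)*(V + 17) = (431 + V)*(17 + V) = (17 + V)*(431 + V))
J = 108652
m(Z(14)) + J = (7327 + (14*(2 + 14))² + 448*(14*(2 + 14))) + 108652 = (7327 + (14*16)² + 448*(14*16)) + 108652 = (7327 + 224² + 448*224) + 108652 = (7327 + 50176 + 100352) + 108652 = 157855 + 108652 = 266507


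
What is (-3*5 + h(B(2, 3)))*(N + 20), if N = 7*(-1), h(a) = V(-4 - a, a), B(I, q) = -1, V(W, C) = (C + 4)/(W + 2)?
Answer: -234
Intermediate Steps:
V(W, C) = (4 + C)/(2 + W)
h(a) = (4 + a)/(-2 - a) (h(a) = (4 + a)/(2 + (-4 - a)) = (4 + a)/(-2 - a))
N = -7
(-3*5 + h(B(2, 3)))*(N + 20) = (-3*5 + (-4 - 1*(-1))/(2 - 1))*(-7 + 20) = (-15 + (-4 + 1)/1)*13 = (-15 + 1*(-3))*13 = (-15 - 3)*13 = -18*13 = -234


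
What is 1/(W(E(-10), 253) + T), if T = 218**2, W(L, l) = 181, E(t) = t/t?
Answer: 1/47705 ≈ 2.0962e-5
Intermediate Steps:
E(t) = 1
T = 47524
1/(W(E(-10), 253) + T) = 1/(181 + 47524) = 1/47705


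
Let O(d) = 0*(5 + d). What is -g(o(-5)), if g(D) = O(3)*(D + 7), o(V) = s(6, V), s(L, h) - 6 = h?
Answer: 0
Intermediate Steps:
s(L, h) = 6 + h
O(d) = 0
o(V) = 6 + V
g(D) = 0 (g(D) = 0*(D + 7) = 0*(7 + D) = 0)
-g(o(-5)) = -1*0 = 0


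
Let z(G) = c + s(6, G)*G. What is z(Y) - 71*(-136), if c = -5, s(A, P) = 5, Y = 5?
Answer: 9676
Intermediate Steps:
z(G) = -5 + 5*G
z(Y) - 71*(-136) = (-5 + 5*5) - 71*(-136) = (-5 + 25) + 9656 = 20 + 9656 = 9676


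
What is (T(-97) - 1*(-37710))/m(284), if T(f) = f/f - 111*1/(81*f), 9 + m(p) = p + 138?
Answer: 98765146/1081647 ≈ 91.310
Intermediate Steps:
m(p) = 129 + p (m(p) = -9 + (p + 138) = -9 + (138 + p) = 129 + p)
T(f) = 1 - 37/(27*f)
(T(-97) - 1*(-37710))/m(284) = ((-37/27 - 97)/(-97) - 1*(-37710))/(129 + 284) = (-1/97*(-2656/27) + 37710)/413 = (2656/2619 + 37710)*(1/413) = (98765146/2619)*(1/413) = 98765146/1081647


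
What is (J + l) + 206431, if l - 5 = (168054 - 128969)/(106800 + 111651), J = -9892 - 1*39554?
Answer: 34294661575/218451 ≈ 1.5699e+5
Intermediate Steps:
J = -49446 (J = -9892 - 39554 = -49446)
l = 1131340/218451 (l = 5 + (168054 - 128969)/(106800 + 111651) = 5 + 39085/218451 = 1131340/218451 ≈ 5.1789)
(J + l) + 206431 = (-49446 + 1131340/218451) + 206431 = -10800396806/218451 + 206431 = 34294661575/218451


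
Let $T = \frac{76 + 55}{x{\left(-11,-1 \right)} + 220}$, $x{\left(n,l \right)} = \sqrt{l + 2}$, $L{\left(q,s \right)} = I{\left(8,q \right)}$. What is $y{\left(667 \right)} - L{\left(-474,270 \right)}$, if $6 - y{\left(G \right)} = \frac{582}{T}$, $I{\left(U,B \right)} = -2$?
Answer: $- \frac{127574}{131} \approx -973.85$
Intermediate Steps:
$L{\left(q,s \right)} = -2$
$x{\left(n,l \right)} = \sqrt{2 + l}$
$T = \frac{131}{221}$ ($T = \frac{76 + 55}{\sqrt{2 - 1} + 220} = \frac{131}{\sqrt{1} + 220} = \frac{131}{1 + 220} = \frac{131}{221} \approx 0.59276$)
$y{\left(G \right)} = - \frac{127836}{131}$ ($y{\left(G \right)} = 6 - \frac{582}{\frac{131}{221}} = 6 - 582 \cdot \frac{221}{131} = 6 - \frac{128622}{131} = - \frac{127836}{131}$)
$y{\left(667 \right)} - L{\left(-474,270 \right)} = - \frac{127836}{131} - -2 = - \frac{127836}{131} + 2 = - \frac{127574}{131}$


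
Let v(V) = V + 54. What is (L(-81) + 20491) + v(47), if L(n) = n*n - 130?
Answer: 27023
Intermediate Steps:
v(V) = 54 + V
L(n) = -130 + n² (L(n) = n² - 130 = -130 + n²)
(L(-81) + 20491) + v(47) = ((-130 + (-81)²) + 20491) + (54 + 47) = ((-130 + 6561) + 20491) + 101 = (6431 + 20491) + 101 = 26922 + 101 = 27023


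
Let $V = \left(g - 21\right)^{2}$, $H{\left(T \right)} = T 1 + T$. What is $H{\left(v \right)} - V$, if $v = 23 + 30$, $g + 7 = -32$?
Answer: $-3494$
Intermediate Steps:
$g = -39$ ($g = -7 - 32 = -39$)
$v = 53$
$H{\left(T \right)} = 2 T$ ($H{\left(T \right)} = T + T = 2 T$)
$V = 3600$ ($V = \left(-39 - 21\right)^{2} = \left(-60\right)^{2} = 3600$)
$H{\left(v \right)} - V = 2 \cdot 53 - 3600 = 106 - 3600 = -3494$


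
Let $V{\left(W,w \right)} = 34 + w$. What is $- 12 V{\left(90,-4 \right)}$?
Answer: $-360$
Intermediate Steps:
$- 12 V{\left(90,-4 \right)} = - 12 \left(34 - 4\right) = \left(-12\right) 30 = -360$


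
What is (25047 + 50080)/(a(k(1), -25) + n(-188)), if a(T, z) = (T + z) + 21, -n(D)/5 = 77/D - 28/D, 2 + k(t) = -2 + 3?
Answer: -14123876/695 ≈ -20322.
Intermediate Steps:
k(t) = -1 (k(t) = -2 + (-2 + 3) = -2 + 1 = -1)
n(D) = -245/D (n(D) = -5*(77/D - 28/D) = -245/D)
a(T, z) = 21 + T + z
(25047 + 50080)/(a(k(1), -25) + n(-188)) = (25047 + 50080)/((21 - 1 - 25) - 245/(-188)) = 75127/(-5 - 245*(-1/188)) = 75127/(-5 + 245/188) = 75127/(-695/188) = 75127*(-188/695) = -14123876/695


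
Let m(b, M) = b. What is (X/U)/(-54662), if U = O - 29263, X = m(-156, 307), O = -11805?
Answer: -39/561214754 ≈ -6.9492e-8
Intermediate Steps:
X = -156
U = -41068 (U = -11805 - 29263 = -41068)
(X/U)/(-54662) = -156/(-41068)/(-54662) = -156*(-1/41068)*(-1/54662) = (39/10267)*(-1/54662) = -39/561214754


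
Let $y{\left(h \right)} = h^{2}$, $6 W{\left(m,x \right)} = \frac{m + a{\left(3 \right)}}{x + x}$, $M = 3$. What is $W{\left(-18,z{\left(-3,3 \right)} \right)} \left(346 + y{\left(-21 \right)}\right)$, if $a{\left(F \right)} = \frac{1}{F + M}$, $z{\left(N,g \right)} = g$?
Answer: $- \frac{84209}{216} \approx -389.86$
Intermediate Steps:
$a{\left(F \right)} = \frac{1}{3 + F}$ ($a{\left(F \right)} = \frac{1}{F + 3} = \frac{1}{3 + F}$)
$W{\left(m,x \right)} = \frac{\frac{1}{6} + m}{12 x}$ ($W{\left(m,x \right)} = \frac{\left(m + \frac{1}{3 + 3}\right) \frac{1}{x + x}}{6} = \frac{\left(m + \frac{1}{6}\right) \frac{1}{2 x}}{6} = \frac{\left(\frac{1}{6} + m\right) \frac{1}{2 x}}{6} = \frac{\frac{1}{2} \frac{1}{x} \left(\frac{1}{6} + m\right)}{6} = \frac{\frac{1}{6} + m}{12 x}$)
$W{\left(-18,z{\left(-3,3 \right)} \right)} \left(346 + y{\left(-21 \right)}\right) = \frac{1 + 6 \left(-18\right)}{72 \cdot 3} \left(346 + \left(-21\right)^{2}\right) = \frac{1}{72} \cdot \frac{1}{3} \left(1 - 108\right) \left(346 + 441\right) = \frac{1}{72} \cdot \frac{1}{3} \left(-107\right) 787 = \left(- \frac{107}{216}\right) 787 = - \frac{84209}{216}$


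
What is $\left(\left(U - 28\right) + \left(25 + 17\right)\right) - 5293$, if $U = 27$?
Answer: $-5252$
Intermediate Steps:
$\left(\left(U - 28\right) + \left(25 + 17\right)\right) - 5293 = \left(\left(27 - 28\right) + \left(25 + 17\right)\right) - 5293 = \left(-1 + 42\right) - 5293 = 41 - 5293 = -5252$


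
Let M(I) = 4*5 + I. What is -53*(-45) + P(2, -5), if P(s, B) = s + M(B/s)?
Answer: 4809/2 ≈ 2404.5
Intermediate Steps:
M(I) = 20 + I
P(s, B) = 20 + s + B/s (P(s, B) = s + (20 + B/s) = 20 + s + B/s)
-53*(-45) + P(2, -5) = -53*(-45) + (20 + 2 - 5/2) = 2385 + (20 + 2 - 5*½) = 2385 + (20 + 2 - 5/2) = 2385 + 39/2 = 4809/2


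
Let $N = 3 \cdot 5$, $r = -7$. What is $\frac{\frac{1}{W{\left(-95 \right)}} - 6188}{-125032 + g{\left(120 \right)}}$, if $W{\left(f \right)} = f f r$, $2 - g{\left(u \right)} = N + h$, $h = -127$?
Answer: $\frac{390926901}{7891694650} \approx 0.049536$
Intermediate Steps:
$N = 15$
$g{\left(u \right)} = 114$ ($g{\left(u \right)} = 2 - \left(15 - 127\right) = 2 - -112 = 2 + 112 = 114$)
$W{\left(f \right)} = - 7 f^{2}$ ($W{\left(f \right)} = f f \left(-7\right) = f^{2} \left(-7\right) = - 7 f^{2}$)
$\frac{\frac{1}{W{\left(-95 \right)}} - 6188}{-125032 + g{\left(120 \right)}} = \frac{\frac{1}{\left(-7\right) \left(-95\right)^{2}} - 6188}{-125032 + 114} = \frac{\frac{1}{\left(-7\right) 9025} - 6188}{-124918} = \left(\frac{1}{-63175} - 6188\right) \left(- \frac{1}{124918}\right) = \left(- \frac{1}{63175} - 6188\right) \left(- \frac{1}{124918}\right) = \left(- \frac{390926901}{63175}\right) \left(- \frac{1}{124918}\right) = \frac{390926901}{7891694650}$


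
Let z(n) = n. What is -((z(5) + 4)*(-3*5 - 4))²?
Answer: -29241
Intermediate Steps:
-((z(5) + 4)*(-3*5 - 4))² = -((5 + 4)*(-3*5 - 4))² = -(9*(-15 - 4))² = -(9*(-19))² = -1*(-171)² = -1*29241 = -29241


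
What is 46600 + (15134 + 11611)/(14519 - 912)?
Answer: 634112945/13607 ≈ 46602.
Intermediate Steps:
46600 + (15134 + 11611)/(14519 - 912) = 46600 + 26745/13607 = 634112945/13607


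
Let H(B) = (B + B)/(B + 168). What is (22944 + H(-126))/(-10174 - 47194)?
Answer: -11469/28684 ≈ -0.39984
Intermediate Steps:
H(B) = 2*B/(168 + B) (H(B) = (2*B)/(168 + B) = 2*B/(168 + B))
(22944 + H(-126))/(-10174 - 47194) = (22944 + 2*(-126)/(168 - 126))/(-10174 - 47194) = (22944 + 2*(-126)/42)/(-57368) = (22944 + 2*(-126)*(1/42))*(-1/57368) = (22944 - 6)*(-1/57368) = 22938*(-1/57368) = -11469/28684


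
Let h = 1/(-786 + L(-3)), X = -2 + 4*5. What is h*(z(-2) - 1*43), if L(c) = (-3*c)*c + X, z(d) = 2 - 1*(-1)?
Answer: 8/159 ≈ 0.050314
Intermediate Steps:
z(d) = 3 (z(d) = 2 + 1 = 3)
X = 18 (X = -2 + 20 = 18)
L(c) = 18 - 3*c**2 (L(c) = (-3*c)*c + 18 = -3*c**2 + 18 = 18 - 3*c**2)
h = -1/795 (h = 1/(-786 + (18 - 3*(-3)**2)) = 1/(-786 + (18 - 3*9)) = 1/(-786 + (18 - 27)) = 1/(-786 - 9) = 1/(-795) = -1/795 ≈ -0.0012579)
h*(z(-2) - 1*43) = -(3 - 1*43)/795 = -(3 - 43)/795 = -1/795*(-40) = 8/159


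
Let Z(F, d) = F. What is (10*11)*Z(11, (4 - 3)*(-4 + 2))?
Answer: 1210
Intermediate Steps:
(10*11)*Z(11, (4 - 3)*(-4 + 2)) = (10*11)*11 = 110*11 = 1210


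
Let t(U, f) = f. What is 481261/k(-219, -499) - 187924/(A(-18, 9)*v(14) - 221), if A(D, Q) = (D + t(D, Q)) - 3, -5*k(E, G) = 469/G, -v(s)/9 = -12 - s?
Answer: 54285796433/21203 ≈ 2.5603e+6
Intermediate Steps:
v(s) = 108 + 9*s (v(s) = -9*(-12 - s) = 108 + 9*s)
k(E, G) = -469/(5*G)
A(D, Q) = -3 + D + Q (A(D, Q) = (D + Q) - 3 = -3 + D + Q)
481261/k(-219, -499) - 187924/(A(-18, 9)*v(14) - 221) = 481261/((-469/5/(-499))) - 187924/((-3 - 18 + 9)*(108 + 9*14) - 221) = 481261/((-469/5*(-1/499))) - 187924/(-12*(108 + 126) - 221) = 481261/(469/2495) - 187924/(-12*234 - 221) = 481261*(2495/469) - 187924/(-2808 - 221) = 17921585/7 - 187924/(-3029) = 17921585/7 - 187924*(-1/3029) = 17921585/7 + 187924/3029 = 54285796433/21203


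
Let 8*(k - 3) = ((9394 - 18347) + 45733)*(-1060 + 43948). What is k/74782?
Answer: 197177583/74782 ≈ 2636.7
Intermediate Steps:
k = 197177583 (k = 3 + (((9394 - 18347) + 45733)*(-1060 + 43948))/8 = 3 + ((-8953 + 45733)*42888)/8 = 3 + (36780*42888)/8 = 3 + (⅛)*1577420640 = 3 + 197177580 = 197177583)
k/74782 = 197177583/74782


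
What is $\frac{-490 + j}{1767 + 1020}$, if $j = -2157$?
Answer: $- \frac{2647}{2787} \approx -0.94977$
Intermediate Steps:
$\frac{-490 + j}{1767 + 1020} = \frac{-490 - 2157}{1767 + 1020} = - \frac{2647}{2787}$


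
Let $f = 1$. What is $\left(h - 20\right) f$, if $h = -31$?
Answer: $-51$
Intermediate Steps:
$\left(h - 20\right) f = \left(-31 - 20\right) 1 = \left(-51\right) 1 = -51$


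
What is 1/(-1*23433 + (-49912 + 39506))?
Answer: -1/33839 ≈ -2.9552e-5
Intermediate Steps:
1/(-1*23433 + (-49912 + 39506)) = 1/(-23433 - 10406) = 1/(-33839) = -1/33839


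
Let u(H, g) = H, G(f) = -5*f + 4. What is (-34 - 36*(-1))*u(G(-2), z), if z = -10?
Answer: 28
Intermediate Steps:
G(f) = 4 - 5*f
(-34 - 36*(-1))*u(G(-2), z) = (-34 - 36*(-1))*(4 - 5*(-2)) = (-34 + 36)*(4 + 10) = 2*14 = 28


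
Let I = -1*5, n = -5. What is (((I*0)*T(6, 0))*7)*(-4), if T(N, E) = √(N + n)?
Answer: 0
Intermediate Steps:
T(N, E) = √(-5 + N) (T(N, E) = √(N - 5) = √(-5 + N))
I = -5
(((I*0)*T(6, 0))*7)*(-4) = (((-5*0)*√(-5 + 6))*7)*(-4) = ((0*√1)*7)*(-4) = ((0*1)*7)*(-4) = (0*7)*(-4) = 0*(-4) = 0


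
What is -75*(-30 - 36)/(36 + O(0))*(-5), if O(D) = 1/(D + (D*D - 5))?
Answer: -123750/179 ≈ -691.34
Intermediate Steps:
O(D) = 1/(-5 + D + D²) (O(D) = 1/(D + (D² - 5)) = 1/(D + (-5 + D²)) = 1/(-5 + D + D²))
-75*(-30 - 36)/(36 + O(0))*(-5) = -75*(-30 - 36)/(36 + 1/(-5 + 0 + 0²))*(-5) = -(-4950)/(36 + 1/(-5 + 0 + 0))*(-5) = -(-4950)/(36 + 1/(-5))*(-5) = -(-4950)/(36 - ⅕)*(-5) = -(-4950)/179/5*(-5) = -(-4950)*5/179*(-5) = -75*(-330/179)*(-5) = (24750/179)*(-5) = -123750/179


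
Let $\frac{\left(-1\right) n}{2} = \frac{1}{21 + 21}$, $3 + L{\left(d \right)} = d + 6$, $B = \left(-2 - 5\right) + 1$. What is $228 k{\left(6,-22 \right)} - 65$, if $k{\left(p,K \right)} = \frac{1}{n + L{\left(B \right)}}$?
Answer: $- \frac{2237}{16} \approx -139.81$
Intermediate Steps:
$B = -6$ ($B = -7 + 1 = -6$)
$L{\left(d \right)} = 3 + d$ ($L{\left(d \right)} = -3 + \left(d + 6\right) = -3 + \left(6 + d\right) = 3 + d$)
$n = - \frac{1}{21}$ ($n = - \frac{2}{21 + 21} = - \frac{2}{42} = \left(-2\right) \frac{1}{42} = - \frac{1}{21} \approx -0.047619$)
$k{\left(p,K \right)} = - \frac{21}{64}$ ($k{\left(p,K \right)} = \frac{1}{- \frac{1}{21} + \left(3 - 6\right)} = \frac{1}{- \frac{1}{21} - 3} = \frac{1}{- \frac{64}{21}} = - \frac{21}{64}$)
$228 k{\left(6,-22 \right)} - 65 = 228 \left(- \frac{21}{64}\right) - 65 = - \frac{1197}{16} - 65 = - \frac{2237}{16}$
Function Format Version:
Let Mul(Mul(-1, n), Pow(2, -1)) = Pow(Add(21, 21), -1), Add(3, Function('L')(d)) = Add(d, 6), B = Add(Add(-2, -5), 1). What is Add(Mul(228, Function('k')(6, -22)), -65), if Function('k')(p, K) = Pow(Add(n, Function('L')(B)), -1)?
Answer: Rational(-2237, 16) ≈ -139.81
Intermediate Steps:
B = -6 (B = Add(-7, 1) = -6)
Function('L')(d) = Add(3, d) (Function('L')(d) = Add(-3, Add(d, 6)) = Add(-3, Add(6, d)) = Add(3, d))
n = Rational(-1, 21) (n = Mul(-2, Pow(Add(21, 21), -1)) = Mul(-2, Pow(42, -1)) = Mul(-2, Rational(1, 42)) = Rational(-1, 21) ≈ -0.047619)
Function('k')(p, K) = Rational(-21, 64) (Function('k')(p, K) = Pow(Add(Rational(-1, 21), Add(3, -6)), -1) = Pow(Add(Rational(-1, 21), -3), -1) = Pow(Rational(-64, 21), -1) = Rational(-21, 64))
Add(Mul(228, Function('k')(6, -22)), -65) = Add(Mul(228, Rational(-21, 64)), -65) = Add(Rational(-1197, 16), -65) = Rational(-2237, 16)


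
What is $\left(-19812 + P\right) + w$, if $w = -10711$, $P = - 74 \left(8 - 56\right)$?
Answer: $-26971$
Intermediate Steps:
$P = 3552$ ($P = \left(-74\right) \left(-48\right) = 3552$)
$\left(-19812 + P\right) + w = \left(-19812 + 3552\right) - 10711 = -16260 - 10711 = -26971$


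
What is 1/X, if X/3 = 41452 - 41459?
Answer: -1/21 ≈ -0.047619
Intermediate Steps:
X = -21 (X = 3*(41452 - 41459) = 3*(-7) = -21)
1/X = 1/(-21) = -1/21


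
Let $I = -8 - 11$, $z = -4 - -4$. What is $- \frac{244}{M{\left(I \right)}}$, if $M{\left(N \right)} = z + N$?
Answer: $\frac{244}{19} \approx 12.842$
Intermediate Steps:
$z = 0$ ($z = -4 + 4 = 0$)
$I = -19$
$M{\left(N \right)} = N$ ($M{\left(N \right)} = 0 + N = N$)
$- \frac{244}{M{\left(I \right)}} = - \frac{244}{-19} = \left(-244\right) \left(- \frac{1}{19}\right) = \frac{244}{19}$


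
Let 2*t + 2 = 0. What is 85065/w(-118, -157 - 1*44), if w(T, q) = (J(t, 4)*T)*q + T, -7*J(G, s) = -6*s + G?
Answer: 595455/592124 ≈ 1.0056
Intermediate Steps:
t = -1 (t = -1 + (1/2)*0 = -1 + 0 = -1)
J(G, s) = -G/7 + 6*s/7 (J(G, s) = -(-6*s + G)/7 = -(G - 6*s)/7 = -G/7 + 6*s/7)
w(T, q) = T + 25*T*q/7 (w(T, q) = ((-1/7*(-1) + (6/7)*4)*T)*q + T = ((1/7 + 24/7)*T)*q + T = (25*T/7)*q + T = 25*T*q/7 + T = T + 25*T*q/7)
85065/w(-118, -157 - 1*44) = 85065/(((1/7)*(-118)*(7 + 25*(-157 - 1*44)))) = 85065/(((1/7)*(-118)*(7 + 25*(-157 - 44)))) = 85065/(((1/7)*(-118)*(7 + 25*(-201)))) = 85065/(((1/7)*(-118)*(7 - 5025))) = 85065/(((1/7)*(-118)*(-5018))) = 85065/(592124/7) = 85065*(7/592124) = 595455/592124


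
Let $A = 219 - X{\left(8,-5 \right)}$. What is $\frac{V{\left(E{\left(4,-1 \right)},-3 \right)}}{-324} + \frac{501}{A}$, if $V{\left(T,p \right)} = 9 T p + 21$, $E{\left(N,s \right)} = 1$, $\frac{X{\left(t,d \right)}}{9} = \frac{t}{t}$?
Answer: $\frac{2272}{945} \approx 2.4042$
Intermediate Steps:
$X{\left(t,d \right)} = 9$ ($X{\left(t,d \right)} = 9 \frac{t}{t} = 9 \cdot 1 = 9$)
$A = 210$ ($A = 219 - 9 = 210$)
$V{\left(T,p \right)} = 21 + 9 T p$ ($V{\left(T,p \right)} = 9 T p + 21 = 21 + 9 T p$)
$\frac{V{\left(E{\left(4,-1 \right)},-3 \right)}}{-324} + \frac{501}{A} = \frac{21 + 9 \cdot 1 \left(-3\right)}{-324} + \frac{501}{210} = \left(21 - 27\right) \left(- \frac{1}{324}\right) + 501 \cdot \frac{1}{210} = \left(-6\right) \left(- \frac{1}{324}\right) + \frac{167}{70} = \frac{1}{54} + \frac{167}{70} = \frac{2272}{945}$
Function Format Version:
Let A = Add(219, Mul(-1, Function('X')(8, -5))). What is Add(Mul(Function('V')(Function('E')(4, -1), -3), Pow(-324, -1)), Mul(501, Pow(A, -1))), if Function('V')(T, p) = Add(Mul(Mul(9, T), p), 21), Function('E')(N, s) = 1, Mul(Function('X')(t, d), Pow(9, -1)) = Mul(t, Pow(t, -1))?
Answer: Rational(2272, 945) ≈ 2.4042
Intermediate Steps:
Function('X')(t, d) = 9 (Function('X')(t, d) = Mul(9, Mul(t, Pow(t, -1))) = Mul(9, 1) = 9)
A = 210 (A = Add(219, Mul(-1, 9)) = Add(219, -9) = 210)
Function('V')(T, p) = Add(21, Mul(9, T, p)) (Function('V')(T, p) = Add(Mul(9, T, p), 21) = Add(21, Mul(9, T, p)))
Add(Mul(Function('V')(Function('E')(4, -1), -3), Pow(-324, -1)), Mul(501, Pow(A, -1))) = Add(Mul(Add(21, Mul(9, 1, -3)), Pow(-324, -1)), Mul(501, Pow(210, -1))) = Add(Mul(Add(21, -27), Rational(-1, 324)), Mul(501, Rational(1, 210))) = Add(Mul(-6, Rational(-1, 324)), Rational(167, 70)) = Add(Rational(1, 54), Rational(167, 70)) = Rational(2272, 945)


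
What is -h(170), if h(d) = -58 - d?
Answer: 228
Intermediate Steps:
-h(170) = -(-58 - 1*170) = -(-58 - 170) = -1*(-228) = 228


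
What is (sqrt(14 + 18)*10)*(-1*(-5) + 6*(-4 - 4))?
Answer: -1720*sqrt(2) ≈ -2432.4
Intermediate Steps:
(sqrt(14 + 18)*10)*(-1*(-5) + 6*(-4 - 4)) = (sqrt(32)*10)*(5 + 6*(-8)) = ((4*sqrt(2))*10)*(5 - 48) = (40*sqrt(2))*(-43) = -1720*sqrt(2)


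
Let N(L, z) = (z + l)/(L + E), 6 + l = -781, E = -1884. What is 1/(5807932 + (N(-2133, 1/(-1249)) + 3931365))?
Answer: 5017233/48864323288165 ≈ 1.0268e-7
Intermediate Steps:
l = -787 (l = -6 - 781 = -787)
N(L, z) = (-787 + z)/(-1884 + L) (N(L, z) = (z - 787)/(L - 1884) = (-787 + z)/(-1884 + L))
1/(5807932 + (N(-2133, 1/(-1249)) + 3931365)) = 1/(5807932 + ((-787 + 1/(-1249))/(-1884 - 2133) + 3931365)) = 1/(5807932 + ((-787 - 1/1249)/(-4017) + 3931365)) = 1/(5807932 + (-1/4017*(-982964/1249) + 3931365)) = 1/(5807932 + (982964/5017233 + 3931365)) = 1/(5807932 + 19724575196009/5017233) = 1/(48864323288165/5017233) = 5017233/48864323288165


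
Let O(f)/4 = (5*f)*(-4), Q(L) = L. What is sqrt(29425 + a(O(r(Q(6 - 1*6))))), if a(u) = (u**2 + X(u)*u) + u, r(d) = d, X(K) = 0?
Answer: 5*sqrt(1177) ≈ 171.54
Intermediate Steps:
O(f) = -80*f (O(f) = 4*((5*f)*(-4)) = 4*(-20*f) = -80*f)
a(u) = u + u**2 (a(u) = (u**2 + 0*u) + u = (u**2 + 0) + u = u**2 + u = u + u**2)
sqrt(29425 + a(O(r(Q(6 - 1*6))))) = sqrt(29425 + (-80*(6 - 1*6))*(1 - 80*(6 - 1*6))) = sqrt(29425 + (-80*(6 - 6))*(1 - 80*(6 - 6))) = sqrt(29425 + (-80*0)*(1 - 80*0)) = sqrt(29425 + 0*(1 + 0)) = sqrt(29425 + 0*1) = sqrt(29425 + 0) = sqrt(29425) = 5*sqrt(1177)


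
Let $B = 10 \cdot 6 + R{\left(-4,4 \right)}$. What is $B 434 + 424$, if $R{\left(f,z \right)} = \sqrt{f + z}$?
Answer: $26464$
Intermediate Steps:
$B = 60$ ($B = 10 \cdot 6 + \sqrt{-4 + 4} = 60 + \sqrt{0} = 60 + 0 = 60$)
$B 434 + 424 = 60 \cdot 434 + 424 = 26040 + 424 = 26464$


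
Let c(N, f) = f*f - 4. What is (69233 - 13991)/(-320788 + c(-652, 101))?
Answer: -55242/310591 ≈ -0.17786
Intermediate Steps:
c(N, f) = -4 + f² (c(N, f) = f² - 4 = -4 + f²)
(69233 - 13991)/(-320788 + c(-652, 101)) = (69233 - 13991)/(-320788 + (-4 + 101²)) = 55242/(-320788 + (-4 + 10201)) = 55242/(-320788 + 10197) = 55242/(-310591) = 55242*(-1/310591) = -55242/310591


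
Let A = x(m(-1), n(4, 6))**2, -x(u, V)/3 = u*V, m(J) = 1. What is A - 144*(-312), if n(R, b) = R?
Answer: 45072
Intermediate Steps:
x(u, V) = -3*V*u (x(u, V) = -3*u*V = -3*V*u)
A = 144 (A = (-3*4*1)**2 = (-12)**2 = 144)
A - 144*(-312) = 144 - 144*(-312) = 144 + 44928 = 45072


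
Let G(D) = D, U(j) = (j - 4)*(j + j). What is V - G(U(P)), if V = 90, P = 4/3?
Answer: 874/9 ≈ 97.111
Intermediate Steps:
P = 4/3 (P = (1/3)*4 = 4/3 ≈ 1.3333)
U(j) = 2*j*(-4 + j) (U(j) = (-4 + j)*(2*j) = 2*j*(-4 + j))
V - G(U(P)) = 90 - 2*4*(-4 + 4/3)/3 = 90 - 2*4*(-8)/(3*3) = 90 - 1*(-64/9) = 90 + 64/9 = 874/9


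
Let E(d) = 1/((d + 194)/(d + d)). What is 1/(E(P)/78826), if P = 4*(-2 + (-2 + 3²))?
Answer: 4217191/10 ≈ 4.2172e+5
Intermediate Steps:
P = 20 (P = 4*(-2 + (-2 + 9)) = 4*(-2 + 7) = 4*5 = 20)
E(d) = 2*d/(194 + d) (E(d) = 1/((194 + d)/((2*d))) = 1/((194 + d)*(1/(2*d))) = 1/((194 + d)/(2*d)) = 2*d/(194 + d))
1/(E(P)/78826) = 1/((2*20/(194 + 20))/78826) = 1/((2*20/214)*(1/78826)) = 1/((2*20*(1/214))*(1/78826)) = 1/((20/107)*(1/78826)) = 1/(10/4217191) = 4217191/10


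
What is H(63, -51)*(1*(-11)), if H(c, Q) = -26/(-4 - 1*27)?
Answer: -286/31 ≈ -9.2258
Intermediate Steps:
H(c, Q) = 26/31 (H(c, Q) = -26/(-4 - 27) = -26/(-31) = -26*(-1/31) = 26/31)
H(63, -51)*(1*(-11)) = 26*(1*(-11))/31 = (26/31)*(-11) = -286/31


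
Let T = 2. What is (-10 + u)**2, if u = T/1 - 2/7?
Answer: 3364/49 ≈ 68.653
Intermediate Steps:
u = 12/7 (u = 2/1 - 2/7 = 2*1 - 2*1/7 = 2 - 2/7 = 12/7 ≈ 1.7143)
(-10 + u)**2 = (-10 + 12/7)**2 = (-58/7)**2 = 3364/49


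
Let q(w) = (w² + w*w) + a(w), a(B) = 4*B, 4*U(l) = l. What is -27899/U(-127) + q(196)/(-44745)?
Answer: 1661168596/1894205 ≈ 876.97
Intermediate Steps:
U(l) = l/4
q(w) = 2*w² + 4*w (q(w) = (w² + w*w) + 4*w = (w² + w²) + 4*w = 2*w² + 4*w)
-27899/U(-127) + q(196)/(-44745) = -27899/((¼)*(-127)) + (2*196*(2 + 196))/(-44745) = -27899/(-127/4) + (2*196*198)*(-1/44745) = -27899*(-4/127) + 77616*(-1/44745) = 111596/127 - 25872/14915 = 1661168596/1894205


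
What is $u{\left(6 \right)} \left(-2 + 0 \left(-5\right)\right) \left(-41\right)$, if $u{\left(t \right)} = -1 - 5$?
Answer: $-492$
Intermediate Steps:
$u{\left(t \right)} = -6$ ($u{\left(t \right)} = -1 - 5 = -6$)
$u{\left(6 \right)} \left(-2 + 0 \left(-5\right)\right) \left(-41\right) = - 6 \left(-2 + 0 \left(-5\right)\right) \left(-41\right) = - 6 \left(-2 + 0\right) \left(-41\right) = \left(-6\right) \left(-2\right) \left(-41\right) = 12 \left(-41\right) = -492$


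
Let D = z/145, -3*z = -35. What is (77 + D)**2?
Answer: 44970436/7569 ≈ 5941.4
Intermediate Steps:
z = 35/3 (z = -1/3*(-35) = 35/3 ≈ 11.667)
D = 7/87 (D = (35/3)/145 = (35/3)*(1/145) = 7/87 ≈ 0.080460)
(77 + D)**2 = (77 + 7/87)**2 = (6706/87)**2 = 44970436/7569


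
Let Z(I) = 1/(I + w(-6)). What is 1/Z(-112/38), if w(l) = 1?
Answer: -37/19 ≈ -1.9474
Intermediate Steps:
Z(I) = 1/(1 + I) (Z(I) = 1/(I + 1) = 1/(1 + I))
1/Z(-112/38) = 1/(1/(1 - 112/38)) = 1/(1/(1 - 112*1/38)) = 1/(1/(1 - 56/19)) = 1/(1/(-37/19)) = 1/(-19/37) = -37/19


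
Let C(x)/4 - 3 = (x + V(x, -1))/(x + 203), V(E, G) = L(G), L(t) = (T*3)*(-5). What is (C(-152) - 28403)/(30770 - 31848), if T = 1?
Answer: 1448609/54978 ≈ 26.349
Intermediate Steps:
L(t) = -15 (L(t) = (1*3)*(-5) = 3*(-5) = -15)
V(E, G) = -15
C(x) = 12 + 4*(-15 + x)/(203 + x) (C(x) = 12 + 4*((x - 15)/(x + 203)) = 12 + 4*((-15 + x)/(203 + x)) = 12 + 4*(-15 + x)/(203 + x))
(C(-152) - 28403)/(30770 - 31848) = (8*(297 + 2*(-152))/(203 - 152) - 28403)/(30770 - 31848) = (8*(297 - 304)/51 - 28403)/(-1078) = (8*(1/51)*(-7) - 28403)*(-1/1078) = (-56/51 - 28403)*(-1/1078) = -1448609/51*(-1/1078) = 1448609/54978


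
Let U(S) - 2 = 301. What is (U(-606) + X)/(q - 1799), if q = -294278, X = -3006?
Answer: 2703/296077 ≈ 0.0091294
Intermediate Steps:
U(S) = 303 (U(S) = 2 + 301 = 303)
(U(-606) + X)/(q - 1799) = (303 - 3006)/(-294278 - 1799) = -2703/(-296077) = -2703*(-1/296077) = 2703/296077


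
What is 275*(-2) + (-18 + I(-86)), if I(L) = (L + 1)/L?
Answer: -48763/86 ≈ -567.01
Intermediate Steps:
I(L) = (1 + L)/L
275*(-2) + (-18 + I(-86)) = 275*(-2) + (-18 + (1 - 86)/(-86)) = -550 + (-18 - 1/86*(-85)) = -550 + (-18 + 85/86) = -550 - 1463/86 = -48763/86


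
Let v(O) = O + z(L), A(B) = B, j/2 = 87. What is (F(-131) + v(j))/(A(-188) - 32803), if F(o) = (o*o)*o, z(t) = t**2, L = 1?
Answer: 2247916/32991 ≈ 68.137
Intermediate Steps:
j = 174 (j = 2*87 = 174)
v(O) = 1 + O (v(O) = O + 1**2 = O + 1 = 1 + O)
F(o) = o**3 (F(o) = o**2*o = o**3)
(F(-131) + v(j))/(A(-188) - 32803) = ((-131)**3 + (1 + 174))/(-188 - 32803) = (-2248091 + 175)/(-32991) = -2247916*(-1/32991) = 2247916/32991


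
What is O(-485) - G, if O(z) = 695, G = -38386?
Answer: 39081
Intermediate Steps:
O(-485) - G = 695 - 1*(-38386) = 695 + 38386 = 39081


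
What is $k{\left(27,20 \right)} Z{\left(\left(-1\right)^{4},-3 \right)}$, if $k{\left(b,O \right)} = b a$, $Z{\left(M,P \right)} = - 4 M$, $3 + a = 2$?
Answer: $108$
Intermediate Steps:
$a = -1$ ($a = -3 + 2 = -1$)
$k{\left(b,O \right)} = - b$ ($k{\left(b,O \right)} = b \left(-1\right) = - b$)
$k{\left(27,20 \right)} Z{\left(\left(-1\right)^{4},-3 \right)} = \left(-1\right) 27 \left(- 4 \left(-1\right)^{4}\right) = - 27 \left(\left(-4\right) 1\right) = \left(-27\right) \left(-4\right) = 108$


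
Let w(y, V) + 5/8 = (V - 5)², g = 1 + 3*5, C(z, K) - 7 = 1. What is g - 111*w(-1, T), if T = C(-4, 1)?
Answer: -7309/8 ≈ -913.63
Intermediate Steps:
C(z, K) = 8 (C(z, K) = 7 + 1 = 8)
g = 16 (g = 1 + 15 = 16)
T = 8
w(y, V) = -5/8 + (-5 + V)² (w(y, V) = -5/8 + (V - 5)² = -5/8 + (-5 + V)²)
g - 111*w(-1, T) = 16 - 111*(-5/8 + (-5 + 8)²) = 16 - 111*(-5/8 + 3²) = 16 - 111*(-5/8 + 9) = 16 - 111*67/8 = 16 - 7437/8 = -7309/8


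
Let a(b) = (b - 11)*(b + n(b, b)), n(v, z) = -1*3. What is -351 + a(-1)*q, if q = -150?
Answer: -7551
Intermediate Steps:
n(v, z) = -3
a(b) = (-11 + b)*(-3 + b) (a(b) = (b - 11)*(b - 3) = (-11 + b)*(-3 + b))
-351 + a(-1)*q = -351 + (33 + (-1)² - 14*(-1))*(-150) = -351 + (33 + 1 + 14)*(-150) = -351 + 48*(-150) = -351 - 7200 = -7551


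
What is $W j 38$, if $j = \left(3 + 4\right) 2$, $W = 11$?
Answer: $5852$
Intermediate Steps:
$j = 14$ ($j = 7 \cdot 2 = 14$)
$W j 38 = 11 \cdot 14 \cdot 38 = 154 \cdot 38 = 5852$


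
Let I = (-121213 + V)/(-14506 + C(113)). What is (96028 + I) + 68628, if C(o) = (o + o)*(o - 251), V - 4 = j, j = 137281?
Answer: 3761887596/22847 ≈ 1.6466e+5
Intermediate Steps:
V = 137285 (V = 4 + 137281 = 137285)
C(o) = 2*o*(-251 + o) (C(o) = (2*o)*(-251 + o) = 2*o*(-251 + o))
I = -8036/22847 (I = (-121213 + 137285)/(-14506 + 2*113*(-251 + 113)) = 16072/(-14506 + 2*113*(-138)) = 16072/(-14506 - 31188) = 16072/(-45694) = 16072*(-1/45694) = -8036/22847 ≈ -0.35173)
(96028 + I) + 68628 = (96028 - 8036/22847) + 68628 = 2193943680/22847 + 68628 = 3761887596/22847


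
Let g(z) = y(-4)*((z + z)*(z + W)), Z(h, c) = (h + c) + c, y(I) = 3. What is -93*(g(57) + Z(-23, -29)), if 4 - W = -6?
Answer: -2123469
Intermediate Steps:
W = 10 (W = 4 - 1*(-6) = 4 + 6 = 10)
Z(h, c) = h + 2*c (Z(h, c) = (c + h) + c = h + 2*c)
g(z) = 6*z*(10 + z) (g(z) = 3*((z + z)*(z + 10)) = 3*((2*z)*(10 + z)) = 3*(2*z*(10 + z)) = 6*z*(10 + z))
-93*(g(57) + Z(-23, -29)) = -93*(6*57*(10 + 57) + (-23 + 2*(-29))) = -93*(6*57*67 + (-23 - 58)) = -93*(22914 - 81) = -93*22833 = -2123469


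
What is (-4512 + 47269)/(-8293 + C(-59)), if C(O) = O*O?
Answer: -42757/4812 ≈ -8.8855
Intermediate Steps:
C(O) = O²
(-4512 + 47269)/(-8293 + C(-59)) = (-4512 + 47269)/(-8293 + (-59)²) = 42757/(-8293 + 3481) = 42757/(-4812) = 42757*(-1/4812) = -42757/4812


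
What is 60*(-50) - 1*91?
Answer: -3091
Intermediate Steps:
60*(-50) - 1*91 = -3000 - 91 = -3091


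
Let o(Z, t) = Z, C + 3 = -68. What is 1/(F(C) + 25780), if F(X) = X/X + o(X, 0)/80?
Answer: 80/2062409 ≈ 3.8790e-5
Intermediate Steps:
C = -71 (C = -3 - 68 = -71)
F(X) = 1 + X/80 (F(X) = X/X + X/80 = 1 + X*(1/80) = 1 + X/80)
1/(F(C) + 25780) = 1/((1 + (1/80)*(-71)) + 25780) = 1/((1 - 71/80) + 25780) = 1/(9/80 + 25780) = 1/(2062409/80) = 80/2062409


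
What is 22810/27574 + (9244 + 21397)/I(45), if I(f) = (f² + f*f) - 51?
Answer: 468056062/55134213 ≈ 8.4894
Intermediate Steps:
I(f) = -51 + 2*f² (I(f) = (f² + f²) - 51 = 2*f² - 51 = -51 + 2*f²)
22810/27574 + (9244 + 21397)/I(45) = 22810/27574 + (9244 + 21397)/(-51 + 2*45²) = 22810*(1/27574) + 30641/(-51 + 2*2025) = 11405/13787 + 30641/(-51 + 4050) = 11405/13787 + 30641/3999 = 468056062/55134213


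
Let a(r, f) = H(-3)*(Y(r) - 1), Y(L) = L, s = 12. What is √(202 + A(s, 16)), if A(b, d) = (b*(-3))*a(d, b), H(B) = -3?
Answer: √1822 ≈ 42.685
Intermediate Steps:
a(r, f) = 3 - 3*r (a(r, f) = -3*(r - 1) = -3*(-1 + r) = 3 - 3*r)
A(b, d) = -3*b*(3 - 3*d) (A(b, d) = (b*(-3))*(3 - 3*d) = (-3*b)*(3 - 3*d) = -3*b*(3 - 3*d))
√(202 + A(s, 16)) = √(202 + 9*12*(-1 + 16)) = √(202 + 9*12*15) = √(202 + 1620) = √1822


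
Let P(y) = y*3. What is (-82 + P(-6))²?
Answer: 10000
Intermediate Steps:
P(y) = 3*y
(-82 + P(-6))² = (-82 + 3*(-6))² = (-82 - 18)² = (-100)² = 10000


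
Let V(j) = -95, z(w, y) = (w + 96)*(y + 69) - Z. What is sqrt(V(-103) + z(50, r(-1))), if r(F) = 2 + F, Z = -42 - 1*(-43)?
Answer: 2*sqrt(2531) ≈ 100.62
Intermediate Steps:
Z = 1 (Z = -42 + 43 = 1)
z(w, y) = -1 + (69 + y)*(96 + w) (z(w, y) = (w + 96)*(y + 69) - 1*1 = (96 + w)*(69 + y) - 1 = (69 + y)*(96 + w) - 1 = -1 + (69 + y)*(96 + w))
sqrt(V(-103) + z(50, r(-1))) = sqrt(-95 + (6623 + 69*50 + 96*(2 - 1) + 50*(2 - 1))) = sqrt(-95 + (6623 + 3450 + 96*1 + 50*1)) = sqrt(-95 + (6623 + 3450 + 96 + 50)) = sqrt(-95 + 10219) = sqrt(10124) = 2*sqrt(2531)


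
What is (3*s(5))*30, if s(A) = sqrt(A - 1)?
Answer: 180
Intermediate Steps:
s(A) = sqrt(-1 + A)
(3*s(5))*30 = (3*sqrt(-1 + 5))*30 = (3*sqrt(4))*30 = (3*2)*30 = 6*30 = 180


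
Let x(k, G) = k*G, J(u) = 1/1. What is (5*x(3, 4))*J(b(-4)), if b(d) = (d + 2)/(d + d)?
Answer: 60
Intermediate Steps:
b(d) = (2 + d)/(2*d) (b(d) = (2 + d)/((2*d)) = (2 + d)*(1/(2*d)) = (2 + d)/(2*d))
J(u) = 1
x(k, G) = G*k
(5*x(3, 4))*J(b(-4)) = (5*(4*3))*1 = (5*12)*1 = 60*1 = 60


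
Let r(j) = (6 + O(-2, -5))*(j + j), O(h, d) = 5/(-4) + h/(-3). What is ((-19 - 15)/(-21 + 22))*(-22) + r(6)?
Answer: 813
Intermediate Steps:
O(h, d) = -5/4 - h/3 (O(h, d) = 5*(-1/4) + h*(-1/3) = -5/4 - h/3)
r(j) = 65*j/6 (r(j) = (6 + (-5/4 - 1/3*(-2)))*(j + j) = (6 + (-5/4 + 2/3))*(2*j) = (6 - 7/12)*(2*j) = 65*(2*j)/12 = 65*j/6)
((-19 - 15)/(-21 + 22))*(-22) + r(6) = ((-19 - 15)/(-21 + 22))*(-22) + (65/6)*6 = -34/1*(-22) + 65 = -34*1*(-22) + 65 = -34*(-22) + 65 = 748 + 65 = 813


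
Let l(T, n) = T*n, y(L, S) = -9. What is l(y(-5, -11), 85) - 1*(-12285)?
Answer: 11520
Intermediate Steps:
l(y(-5, -11), 85) - 1*(-12285) = -9*85 - 1*(-12285) = -765 + 12285 = 11520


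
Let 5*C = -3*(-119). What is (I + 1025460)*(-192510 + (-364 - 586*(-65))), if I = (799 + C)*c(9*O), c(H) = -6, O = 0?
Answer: -789582283392/5 ≈ -1.5792e+11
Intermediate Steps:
C = 357/5 (C = (-3*(-119))/5 = (⅕)*357 = 357/5 ≈ 71.400)
I = -26112/5 (I = (799 + 357/5)*(-6) = (4352/5)*(-6) = -26112/5 ≈ -5222.4)
(I + 1025460)*(-192510 + (-364 - 586*(-65))) = (-26112/5 + 1025460)*(-192510 + (-364 - 586*(-65))) = 5101188*(-192510 + (-364 + 38090))/5 = 5101188*(-192510 + 37726)/5 = (5101188/5)*(-154784) = -789582283392/5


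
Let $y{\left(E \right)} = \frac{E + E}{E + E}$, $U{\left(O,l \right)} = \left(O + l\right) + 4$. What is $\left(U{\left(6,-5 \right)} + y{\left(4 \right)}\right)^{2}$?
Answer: $36$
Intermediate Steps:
$U{\left(O,l \right)} = 4 + O + l$
$y{\left(E \right)} = 1$ ($y{\left(E \right)} = \frac{2 E}{2 E} = 2 E \frac{1}{2 E} = 1$)
$\left(U{\left(6,-5 \right)} + y{\left(4 \right)}\right)^{2} = \left(\left(4 + 6 - 5\right) + 1\right)^{2} = \left(5 + 1\right)^{2} = 6^{2} = 36$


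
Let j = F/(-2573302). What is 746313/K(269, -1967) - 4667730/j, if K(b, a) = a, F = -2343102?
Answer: -3938054628539291/768146939 ≈ -5.1267e+6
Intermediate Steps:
j = 1171551/1286651 (j = -2343102/(-2573302) = -2343102*(-1/2573302) = 1171551/1286651 ≈ 0.91054)
746313/K(269, -1967) - 4667730/j = 746313/(-1967) - 4667730/1171551/1286651 = 746313*(-1/1967) - 4667730*1286651/1171551 = -746313/1967 - 2001913157410/390517 = -3938054628539291/768146939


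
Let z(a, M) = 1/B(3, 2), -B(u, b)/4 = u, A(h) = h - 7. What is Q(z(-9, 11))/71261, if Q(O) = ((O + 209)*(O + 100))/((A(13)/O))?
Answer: -3005893/738834048 ≈ -0.0040684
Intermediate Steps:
A(h) = -7 + h
B(u, b) = -4*u
z(a, M) = -1/12 (z(a, M) = 1/(-4*3) = 1/(-12) = -1/12)
Q(O) = O*(100 + O)*(209 + O)/6 (Q(O) = ((O + 209)*(O + 100))/(((-7 + 13)/O)) = ((209 + O)*(100 + O))/((6/O)) = ((100 + O)*(209 + O))*(O/6) = O*(100 + O)*(209 + O)/6)
Q(z(-9, 11))/71261 = ((⅙)*(-1/12)*(20900 + (-1/12)² + 309*(-1/12)))/71261 = ((⅙)*(-1/12)*(20900 + 1/144 - 103/4))*(1/71261) = ((⅙)*(-1/12)*(3005893/144))*(1/71261) = -3005893/10368*1/71261 = -3005893/738834048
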